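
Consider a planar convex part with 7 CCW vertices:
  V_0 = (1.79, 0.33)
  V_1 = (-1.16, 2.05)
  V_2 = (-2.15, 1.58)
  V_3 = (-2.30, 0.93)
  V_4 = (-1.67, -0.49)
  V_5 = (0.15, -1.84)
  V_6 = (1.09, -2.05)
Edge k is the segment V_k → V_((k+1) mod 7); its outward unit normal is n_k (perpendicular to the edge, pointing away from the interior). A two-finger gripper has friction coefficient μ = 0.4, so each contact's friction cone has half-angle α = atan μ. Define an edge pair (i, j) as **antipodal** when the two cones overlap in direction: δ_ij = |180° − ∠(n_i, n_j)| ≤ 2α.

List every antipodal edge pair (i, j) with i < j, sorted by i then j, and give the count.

count = 6; pairs: (0,3), (0,4), (0,5), (1,5), (2,6), (3,6)

α = atan 0.4 = 21.80°;  2α = 43.60°
n_0 = (+0.5037, +0.8639)
n_1 = (-0.4289, +0.9034)
n_2 = (-0.9744, +0.2249)
n_3 = (-0.9141, -0.4055)
n_4 = (-0.5958, -0.8032)
n_5 = (-0.2180, -0.9759)
n_6 = (+0.9594, -0.2822)
  (0,1): δ = 124.36°  ·
  (0,2): δ = 72.75°  ·
  (0,3): δ = 35.83°  ✓
  (0,4): δ = 6.32°  ✓
  (0,5): δ = 17.65°  ✓
  (0,6): δ = 103.85°  ·
  (1,2): δ = 128.39°  ·
  (1,3): δ = 91.47°  ·
  (1,4): δ = 61.96°  ·
  (1,5): δ = 37.99°  ✓
  (1,6): δ = 48.21°  ·
  (2,3): δ = 143.08°  ·
  (2,4): δ = 113.57°  ·
  (2,5): δ = 89.60°  ·
  (2,6): δ = 3.39°  ✓
  (3,4): δ = 150.49°  ·
  (3,5): δ = 126.52°  ·
  (3,6): δ = 40.31°  ✓
  (4,5): δ = 156.03°  ·
  (4,6): δ = 69.82°  ·
  (5,6): δ = 93.80°  ·
antipodal pairs: 6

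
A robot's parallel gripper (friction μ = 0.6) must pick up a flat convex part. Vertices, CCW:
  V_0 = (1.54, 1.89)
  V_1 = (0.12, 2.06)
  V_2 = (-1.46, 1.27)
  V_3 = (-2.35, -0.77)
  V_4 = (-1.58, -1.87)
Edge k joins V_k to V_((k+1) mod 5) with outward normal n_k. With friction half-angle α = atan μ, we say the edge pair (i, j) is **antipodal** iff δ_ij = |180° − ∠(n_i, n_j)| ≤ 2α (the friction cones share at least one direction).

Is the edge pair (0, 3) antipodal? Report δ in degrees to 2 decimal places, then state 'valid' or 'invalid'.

δ = 48.18°, valid

α = atan 0.6 = 30.96°;  2α = 61.93°
edge 0: e_0 = (-1.42, +0.17);  n_0 = (+0.1189, +0.9929)
edge 3: e_3 = (+0.77, -1.10);  n_3 = (-0.8192, -0.5735)
∠(n_0, n_3) = 131.82°
δ = |180° − 131.82°| = 48.18°
48.18° ≤ 2α = 61.93°  →  valid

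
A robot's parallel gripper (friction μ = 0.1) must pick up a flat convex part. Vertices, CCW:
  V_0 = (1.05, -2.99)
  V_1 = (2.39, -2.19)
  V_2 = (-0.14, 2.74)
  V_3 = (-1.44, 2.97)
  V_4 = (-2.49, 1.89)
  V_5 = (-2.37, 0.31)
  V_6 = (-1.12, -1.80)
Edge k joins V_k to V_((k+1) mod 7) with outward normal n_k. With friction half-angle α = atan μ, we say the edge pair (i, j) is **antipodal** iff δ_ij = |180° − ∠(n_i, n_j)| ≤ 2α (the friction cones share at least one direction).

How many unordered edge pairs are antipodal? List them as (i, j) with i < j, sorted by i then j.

α = atan 0.1 = 5.71°;  2α = 11.42°
n_0 = (+0.5126, -0.8586)
n_1 = (+0.8897, +0.4566)
n_2 = (+0.1742, +0.9847)
n_3 = (-0.7170, +0.6971)
n_4 = (-0.9971, -0.0757)
n_5 = (-0.8604, -0.5097)
n_6 = (-0.4808, -0.8768)
  (0,1): δ = 93.67°  ·
  (0,2): δ = 40.87°  ·
  (0,3): δ = 14.97°  ·
  (0,4): δ = 63.51°  ·
  (0,5): δ = 89.81°  ·
  (0,6): δ = 120.42°  ·
  (1,2): δ = 127.20°  ·
  (1,3): δ = 71.36°  ·
  (1,4): δ = 22.82°  ·
  (1,5): δ = 3.48°  ✓
  (1,6): δ = 34.09°  ·
  (2,3): δ = 124.16°  ·
  (2,4): δ = 75.62°  ·
  (2,5): δ = 49.32°  ·
  (2,6): δ = 18.71°  ·
  (3,4): δ = 131.46°  ·
  (3,5): δ = 105.16°  ·
  (3,6): δ = 74.55°  ·
  (4,5): δ = 153.70°  ·
  (4,6): δ = 123.08°  ·
  (5,6): δ = 149.38°  ·
antipodal pairs: 1

count = 1; pairs: (1,5)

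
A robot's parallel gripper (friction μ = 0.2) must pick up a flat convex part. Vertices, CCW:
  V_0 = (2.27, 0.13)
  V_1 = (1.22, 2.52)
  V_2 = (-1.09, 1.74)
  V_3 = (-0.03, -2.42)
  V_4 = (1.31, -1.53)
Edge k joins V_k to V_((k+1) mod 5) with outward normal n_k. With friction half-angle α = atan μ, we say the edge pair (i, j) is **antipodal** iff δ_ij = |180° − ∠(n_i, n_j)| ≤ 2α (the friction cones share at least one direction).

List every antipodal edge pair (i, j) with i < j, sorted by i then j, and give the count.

count = 2; pairs: (0,2), (1,3)

α = atan 0.2 = 11.31°;  2α = 22.62°
n_0 = (+0.9155, +0.4022)
n_1 = (-0.3199, +0.9474)
n_2 = (-0.9690, -0.2469)
n_3 = (+0.5533, -0.8330)
n_4 = (+0.8657, -0.5006)
  (0,1): δ = 95.06°  ·
  (0,2): δ = 9.42°  ✓
  (0,3): δ = 99.87°  ·
  (0,4): δ = 126.24°  ·
  (1,2): δ = 94.36°  ·
  (1,3): δ = 14.93°  ✓
  (1,4): δ = 41.30°  ·
  (2,3): δ = 70.70°  ·
  (2,4): δ = 44.34°  ·
  (3,4): δ = 153.63°  ·
antipodal pairs: 2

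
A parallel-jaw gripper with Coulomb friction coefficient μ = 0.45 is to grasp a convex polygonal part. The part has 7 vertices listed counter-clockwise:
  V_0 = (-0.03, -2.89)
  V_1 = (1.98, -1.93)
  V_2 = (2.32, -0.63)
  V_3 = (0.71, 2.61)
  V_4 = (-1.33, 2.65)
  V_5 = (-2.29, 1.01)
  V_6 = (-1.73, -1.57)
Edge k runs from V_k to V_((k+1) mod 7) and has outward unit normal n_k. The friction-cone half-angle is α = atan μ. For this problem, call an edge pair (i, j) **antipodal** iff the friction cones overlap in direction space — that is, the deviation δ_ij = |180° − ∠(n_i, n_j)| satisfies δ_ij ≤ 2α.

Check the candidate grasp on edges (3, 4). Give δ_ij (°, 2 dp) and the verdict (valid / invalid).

δ = 119.22°, invalid

α = atan 0.45 = 24.23°;  2α = 48.46°
edge 3: e_3 = (-2.04, +0.04);  n_3 = (+0.0196, +0.9998)
edge 4: e_4 = (-0.96, -1.64);  n_4 = (-0.8630, +0.5052)
∠(n_3, n_4) = 60.78°
δ = |180° − 60.78°| = 119.22°
119.22° > 2α = 48.46°  →  invalid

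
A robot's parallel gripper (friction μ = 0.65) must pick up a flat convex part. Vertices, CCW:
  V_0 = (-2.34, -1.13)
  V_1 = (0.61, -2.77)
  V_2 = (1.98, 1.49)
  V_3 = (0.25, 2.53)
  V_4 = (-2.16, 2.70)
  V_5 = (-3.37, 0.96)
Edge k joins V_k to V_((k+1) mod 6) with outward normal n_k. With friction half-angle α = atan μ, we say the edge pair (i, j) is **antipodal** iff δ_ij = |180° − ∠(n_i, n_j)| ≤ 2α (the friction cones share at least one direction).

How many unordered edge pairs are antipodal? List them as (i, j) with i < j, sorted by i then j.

α = atan 0.65 = 33.02°;  2α = 66.05°
n_0 = (-0.4859, -0.8740)
n_1 = (+0.9520, -0.3062)
n_2 = (+0.5152, +0.8571)
n_3 = (+0.0704, +0.9975)
n_4 = (-0.8210, +0.5709)
n_5 = (-0.8970, -0.4421)
  (0,1): δ = 78.76°  ·
  (0,2): δ = 1.94°  ✓
  (0,3): δ = 25.04°  ✓
  (0,4): δ = 84.26°  ·
  (0,5): δ = 145.31°  ·
  (1,2): δ = 103.18°  ·
  (1,3): δ = 76.21°  ·
  (1,4): δ = 16.99°  ✓
  (1,5): δ = 44.06°  ✓
  (2,3): δ = 153.02°  ·
  (2,4): δ = 93.80°  ·
  (2,5): δ = 32.75°  ✓
  (3,4): δ = 120.78°  ·
  (3,5): δ = 59.73°  ✓
  (4,5): δ = 118.95°  ·
antipodal pairs: 6

count = 6; pairs: (0,2), (0,3), (1,4), (1,5), (2,5), (3,5)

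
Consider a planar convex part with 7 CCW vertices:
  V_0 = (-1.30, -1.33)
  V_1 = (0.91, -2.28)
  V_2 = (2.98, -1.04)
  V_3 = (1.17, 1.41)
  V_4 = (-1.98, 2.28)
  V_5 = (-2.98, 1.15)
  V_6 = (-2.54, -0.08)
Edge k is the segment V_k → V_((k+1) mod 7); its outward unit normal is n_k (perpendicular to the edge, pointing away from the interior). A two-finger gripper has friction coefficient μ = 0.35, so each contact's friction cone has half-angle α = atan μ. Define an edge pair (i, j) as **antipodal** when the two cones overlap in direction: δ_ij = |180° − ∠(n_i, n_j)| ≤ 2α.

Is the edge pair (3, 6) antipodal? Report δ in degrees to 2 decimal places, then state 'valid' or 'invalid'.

δ = 29.79°, valid

α = atan 0.35 = 19.29°;  2α = 38.58°
edge 3: e_3 = (-3.15, +0.87);  n_3 = (+0.2662, +0.9639)
edge 6: e_6 = (+1.24, -1.25);  n_6 = (-0.7099, -0.7043)
∠(n_3, n_6) = 150.21°
δ = |180° − 150.21°| = 29.79°
29.79° ≤ 2α = 38.58°  →  valid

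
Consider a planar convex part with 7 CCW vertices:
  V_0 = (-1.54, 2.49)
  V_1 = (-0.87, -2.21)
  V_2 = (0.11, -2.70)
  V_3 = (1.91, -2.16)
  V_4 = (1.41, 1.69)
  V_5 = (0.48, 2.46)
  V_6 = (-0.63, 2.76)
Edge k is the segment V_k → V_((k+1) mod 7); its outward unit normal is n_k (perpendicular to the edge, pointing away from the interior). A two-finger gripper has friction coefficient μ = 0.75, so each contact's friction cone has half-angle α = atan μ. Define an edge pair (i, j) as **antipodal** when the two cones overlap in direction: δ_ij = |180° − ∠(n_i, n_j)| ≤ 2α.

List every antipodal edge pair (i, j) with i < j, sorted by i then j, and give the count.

α = atan 0.75 = 36.87°;  2α = 73.74°
n_0 = (-0.9900, -0.1411)
n_1 = (-0.4472, -0.8944)
n_2 = (+0.2873, -0.9578)
n_3 = (+0.9917, +0.1288)
n_4 = (+0.6377, +0.7703)
n_5 = (+0.2609, +0.9654)
n_6 = (-0.2844, +0.9587)
  (0,1): δ = 124.68°  ·
  (0,2): δ = 81.41°  ·
  (0,3): δ = 0.71°  ✓
  (0,4): δ = 42.26°  ✓
  (0,5): δ = 66.76°  ✓
  (0,6): δ = 98.41°  ·
  (1,2): δ = 136.74°  ·
  (1,3): δ = 56.04°  ✓
  (1,4): δ = 13.06°  ✓
  (1,5): δ = 11.44°  ✓
  (1,6): δ = 43.09°  ✓
  (2,3): δ = 99.30°  ·
  (2,4): δ = 56.32°  ✓
  (2,5): δ = 31.82°  ✓
  (2,6): δ = 0.17°  ✓
  (3,4): δ = 137.02°  ·
  (3,5): δ = 112.52°  ·
  (3,6): δ = 80.87°  ·
  (4,5): δ = 155.50°  ·
  (4,6): δ = 123.85°  ·
  (5,6): δ = 148.35°  ·
antipodal pairs: 10

count = 10; pairs: (0,3), (0,4), (0,5), (1,3), (1,4), (1,5), (1,6), (2,4), (2,5), (2,6)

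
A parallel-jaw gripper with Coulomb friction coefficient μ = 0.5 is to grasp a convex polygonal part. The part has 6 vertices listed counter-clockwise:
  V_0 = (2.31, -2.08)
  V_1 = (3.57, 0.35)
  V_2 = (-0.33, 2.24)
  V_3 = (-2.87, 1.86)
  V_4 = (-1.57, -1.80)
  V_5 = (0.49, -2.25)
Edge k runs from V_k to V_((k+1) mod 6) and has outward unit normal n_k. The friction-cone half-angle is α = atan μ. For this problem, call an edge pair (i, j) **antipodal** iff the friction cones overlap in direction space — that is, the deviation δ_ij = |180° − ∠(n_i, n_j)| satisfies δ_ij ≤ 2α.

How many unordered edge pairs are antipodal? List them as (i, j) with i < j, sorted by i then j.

α = atan 0.5 = 26.57°;  2α = 53.13°
n_0 = (+0.8878, -0.4603)
n_1 = (+0.4361, +0.8999)
n_2 = (-0.1480, +0.9890)
n_3 = (-0.9423, -0.3347)
n_4 = (-0.2134, -0.9770)
n_5 = (+0.0930, -0.9957)
  (0,1): δ = 88.45°  ·
  (0,2): δ = 54.08°  ·
  (0,3): δ = 46.96°  ✓
  (0,4): δ = 105.09°  ·
  (0,5): δ = 122.74°  ·
  (1,2): δ = 145.64°  ·
  (1,3): δ = 44.59°  ✓
  (1,4): δ = 13.53°  ✓
  (1,5): δ = 31.19°  ✓
  (2,3): δ = 78.95°  ·
  (2,4): δ = 20.83°  ✓
  (2,5): δ = 3.17°  ✓
  (3,4): δ = 121.88°  ·
  (3,5): δ = 104.22°  ·
  (4,5): δ = 162.34°  ·
antipodal pairs: 6

count = 6; pairs: (0,3), (1,3), (1,4), (1,5), (2,4), (2,5)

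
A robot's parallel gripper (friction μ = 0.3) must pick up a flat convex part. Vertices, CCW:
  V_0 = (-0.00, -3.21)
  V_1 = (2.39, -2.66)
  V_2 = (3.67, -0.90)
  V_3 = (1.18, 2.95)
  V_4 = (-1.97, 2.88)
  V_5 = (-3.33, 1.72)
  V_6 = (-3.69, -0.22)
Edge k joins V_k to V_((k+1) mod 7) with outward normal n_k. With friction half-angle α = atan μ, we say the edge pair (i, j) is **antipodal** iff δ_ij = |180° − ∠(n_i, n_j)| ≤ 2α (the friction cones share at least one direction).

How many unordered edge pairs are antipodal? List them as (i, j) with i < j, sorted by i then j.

count = 5; pairs: (0,3), (0,4), (1,4), (1,5), (2,6)

α = atan 0.3 = 16.70°;  2α = 33.40°
n_0 = (+0.2243, -0.9745)
n_1 = (+0.8087, -0.5882)
n_2 = (+0.8397, +0.5431)
n_3 = (-0.0222, +0.9998)
n_4 = (-0.6489, +0.7608)
n_5 = (-0.9832, +0.1825)
n_6 = (-0.6296, -0.7770)
  (0,1): δ = 138.99°  ·
  (0,2): δ = 70.07°  ·
  (0,3): δ = 11.69°  ✓
  (0,4): δ = 27.50°  ✓
  (0,5): δ = 66.53°  ·
  (0,6): δ = 128.02°  ·
  (1,2): δ = 111.08°  ·
  (1,3): δ = 52.70°  ·
  (1,4): δ = 13.51°  ✓
  (1,5): δ = 25.51°  ✓
  (1,6): δ = 87.01°  ·
  (2,3): δ = 121.62°  ·
  (2,4): δ = 82.43°  ·
  (2,5): δ = 43.41°  ·
  (2,6): δ = 18.09°  ✓
  (3,4): δ = 140.81°  ·
  (3,5): δ = 101.79°  ·
  (3,6): δ = 40.29°  ·
  (4,5): δ = 140.97°  ·
  (4,6): δ = 79.48°  ·
  (5,6): δ = 118.51°  ·
antipodal pairs: 5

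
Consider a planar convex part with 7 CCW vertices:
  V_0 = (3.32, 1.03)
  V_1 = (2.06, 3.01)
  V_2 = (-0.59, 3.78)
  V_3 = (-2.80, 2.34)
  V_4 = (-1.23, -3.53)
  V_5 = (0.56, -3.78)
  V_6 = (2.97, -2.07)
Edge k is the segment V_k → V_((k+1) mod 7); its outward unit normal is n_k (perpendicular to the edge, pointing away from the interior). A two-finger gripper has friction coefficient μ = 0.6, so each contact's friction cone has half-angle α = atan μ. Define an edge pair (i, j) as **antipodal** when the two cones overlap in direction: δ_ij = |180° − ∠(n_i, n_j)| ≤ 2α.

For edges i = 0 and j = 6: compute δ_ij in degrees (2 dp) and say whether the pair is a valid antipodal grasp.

α = atan 0.6 = 30.96°;  2α = 61.93°
edge 0: e_0 = (-1.26, +1.98);  n_0 = (+0.8437, +0.5369)
edge 6: e_6 = (+0.35, +3.10);  n_6 = (+0.9937, -0.1122)
∠(n_0, n_6) = 38.91°
δ = |180° − 38.91°| = 141.09°
141.09° > 2α = 61.93°  →  invalid

δ = 141.09°, invalid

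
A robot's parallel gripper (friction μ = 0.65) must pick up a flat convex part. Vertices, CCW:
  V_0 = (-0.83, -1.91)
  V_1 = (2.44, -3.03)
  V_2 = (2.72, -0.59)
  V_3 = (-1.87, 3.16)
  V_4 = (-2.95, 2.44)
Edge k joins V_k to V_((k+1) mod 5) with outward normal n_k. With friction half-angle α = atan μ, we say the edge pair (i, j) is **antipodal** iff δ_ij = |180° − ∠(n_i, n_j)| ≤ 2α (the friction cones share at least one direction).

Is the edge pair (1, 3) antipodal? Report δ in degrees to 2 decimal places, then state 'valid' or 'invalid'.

α = atan 0.65 = 33.02°;  2α = 66.05°
edge 1: e_1 = (+0.28, +2.44);  n_1 = (+0.9935, -0.1140)
edge 3: e_3 = (-1.08, -0.72);  n_3 = (-0.5547, +0.8321)
∠(n_1, n_3) = 130.24°
δ = |180° − 130.24°| = 49.76°
49.76° ≤ 2α = 66.05°  →  valid

δ = 49.76°, valid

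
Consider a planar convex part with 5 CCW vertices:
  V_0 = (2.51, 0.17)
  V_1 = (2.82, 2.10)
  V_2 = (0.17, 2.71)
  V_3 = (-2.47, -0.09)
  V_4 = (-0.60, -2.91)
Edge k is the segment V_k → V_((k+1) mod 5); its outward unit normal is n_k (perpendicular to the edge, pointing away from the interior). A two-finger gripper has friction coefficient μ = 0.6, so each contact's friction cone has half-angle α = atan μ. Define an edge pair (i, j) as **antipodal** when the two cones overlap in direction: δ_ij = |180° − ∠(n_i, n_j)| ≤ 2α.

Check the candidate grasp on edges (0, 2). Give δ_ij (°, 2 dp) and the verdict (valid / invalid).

δ = 34.19°, valid

α = atan 0.6 = 30.96°;  2α = 61.93°
edge 0: e_0 = (+0.31, +1.93);  n_0 = (+0.9873, -0.1586)
edge 2: e_2 = (-2.64, -2.80);  n_2 = (-0.7276, +0.6860)
∠(n_0, n_2) = 145.81°
δ = |180° − 145.81°| = 34.19°
34.19° ≤ 2α = 61.93°  →  valid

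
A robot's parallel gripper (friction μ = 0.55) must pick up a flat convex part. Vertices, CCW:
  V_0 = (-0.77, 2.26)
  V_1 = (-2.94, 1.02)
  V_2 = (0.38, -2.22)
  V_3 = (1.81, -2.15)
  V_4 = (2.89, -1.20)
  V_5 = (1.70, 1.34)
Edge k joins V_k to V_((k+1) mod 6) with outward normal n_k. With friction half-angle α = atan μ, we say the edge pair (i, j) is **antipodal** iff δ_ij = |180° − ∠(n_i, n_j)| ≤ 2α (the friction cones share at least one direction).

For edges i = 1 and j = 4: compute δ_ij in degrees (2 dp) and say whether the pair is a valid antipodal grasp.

δ = 20.60°, valid

α = atan 0.55 = 28.81°;  2α = 57.62°
edge 1: e_1 = (+3.32, -3.24);  n_1 = (-0.6984, -0.7157)
edge 4: e_4 = (-1.19, +2.54);  n_4 = (+0.9055, +0.4243)
∠(n_1, n_4) = 159.40°
δ = |180° − 159.40°| = 20.60°
20.60° ≤ 2α = 57.62°  →  valid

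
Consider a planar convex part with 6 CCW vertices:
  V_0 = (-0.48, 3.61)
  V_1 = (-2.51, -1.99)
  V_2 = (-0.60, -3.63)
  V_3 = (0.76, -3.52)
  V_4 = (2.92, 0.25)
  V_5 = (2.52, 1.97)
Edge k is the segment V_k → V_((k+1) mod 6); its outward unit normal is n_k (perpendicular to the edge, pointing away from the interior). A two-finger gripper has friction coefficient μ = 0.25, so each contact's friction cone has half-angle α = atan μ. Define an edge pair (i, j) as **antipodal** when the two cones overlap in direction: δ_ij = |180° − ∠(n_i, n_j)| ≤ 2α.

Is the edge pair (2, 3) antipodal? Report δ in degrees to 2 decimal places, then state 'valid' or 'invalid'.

δ = 124.43°, invalid

α = atan 0.25 = 14.04°;  2α = 28.07°
edge 2: e_2 = (+1.36, +0.11);  n_2 = (+0.0806, -0.9967)
edge 3: e_3 = (+2.16, +3.77);  n_3 = (+0.8677, -0.4971)
∠(n_2, n_3) = 55.57°
δ = |180° − 55.57°| = 124.43°
124.43° > 2α = 28.07°  →  invalid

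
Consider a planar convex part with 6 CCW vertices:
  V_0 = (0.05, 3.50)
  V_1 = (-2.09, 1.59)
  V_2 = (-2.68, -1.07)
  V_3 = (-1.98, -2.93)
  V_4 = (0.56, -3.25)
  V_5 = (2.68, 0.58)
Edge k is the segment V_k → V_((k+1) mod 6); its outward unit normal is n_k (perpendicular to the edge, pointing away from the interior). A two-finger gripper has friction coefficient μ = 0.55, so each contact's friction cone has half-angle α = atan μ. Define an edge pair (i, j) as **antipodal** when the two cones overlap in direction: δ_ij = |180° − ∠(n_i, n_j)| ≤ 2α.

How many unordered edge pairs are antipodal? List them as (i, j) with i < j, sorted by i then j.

count = 7; pairs: (0,3), (0,4), (1,4), (1,5), (2,4), (2,5), (3,5)

α = atan 0.55 = 28.81°;  2α = 57.62°
n_0 = (-0.6659, +0.7461)
n_1 = (-0.9763, +0.2165)
n_2 = (-0.9359, -0.3522)
n_3 = (-0.1250, -0.9922)
n_4 = (+0.8749, -0.4843)
n_5 = (+0.7430, +0.6692)
  (0,1): δ = 144.26°  ·
  (0,2): δ = 111.13°  ·
  (0,3): δ = 48.93°  ✓
  (0,4): δ = 19.28°  ✓
  (0,5): δ = 90.26°  ·
  (1,2): δ = 146.87°  ·
  (1,3): δ = 84.67°  ·
  (1,4): δ = 16.46°  ✓
  (1,5): δ = 54.51°  ✓
  (2,3): δ = 117.80°  ·
  (2,4): δ = 49.59°  ✓
  (2,5): δ = 21.39°  ✓
  (3,4): δ = 111.79°  ·
  (3,5): δ = 40.81°  ✓
  (4,5): δ = 109.03°  ·
antipodal pairs: 7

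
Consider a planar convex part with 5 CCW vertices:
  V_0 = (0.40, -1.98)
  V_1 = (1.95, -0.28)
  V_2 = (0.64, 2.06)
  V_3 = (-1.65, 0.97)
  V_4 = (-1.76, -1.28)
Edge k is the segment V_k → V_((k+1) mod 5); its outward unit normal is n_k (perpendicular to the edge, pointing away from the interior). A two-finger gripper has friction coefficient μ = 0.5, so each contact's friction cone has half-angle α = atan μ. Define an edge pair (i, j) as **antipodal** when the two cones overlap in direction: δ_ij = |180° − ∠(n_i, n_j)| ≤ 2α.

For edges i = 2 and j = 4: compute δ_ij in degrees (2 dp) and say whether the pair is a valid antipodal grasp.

δ = 43.41°, valid

α = atan 0.5 = 26.57°;  2α = 53.13°
edge 2: e_2 = (-2.29, -1.09);  n_2 = (-0.4298, +0.9029)
edge 4: e_4 = (+2.16, -0.70);  n_4 = (-0.3083, -0.9513)
∠(n_2, n_4) = 136.59°
δ = |180° − 136.59°| = 43.41°
43.41° ≤ 2α = 53.13°  →  valid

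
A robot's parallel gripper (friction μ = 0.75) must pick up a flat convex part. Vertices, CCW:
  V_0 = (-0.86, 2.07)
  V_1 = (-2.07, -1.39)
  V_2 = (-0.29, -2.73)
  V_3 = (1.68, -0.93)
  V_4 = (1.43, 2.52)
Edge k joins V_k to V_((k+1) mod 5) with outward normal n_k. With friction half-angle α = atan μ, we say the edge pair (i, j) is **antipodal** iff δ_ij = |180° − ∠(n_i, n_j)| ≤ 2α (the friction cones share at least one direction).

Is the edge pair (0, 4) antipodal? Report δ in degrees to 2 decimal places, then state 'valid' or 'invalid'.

α = atan 0.75 = 36.87°;  2α = 73.74°
edge 0: e_0 = (-1.21, -3.46);  n_0 = (-0.9439, +0.3301)
edge 4: e_4 = (-2.29, -0.45);  n_4 = (-0.1928, +0.9812)
∠(n_0, n_4) = 59.61°
δ = |180° − 59.61°| = 120.39°
120.39° > 2α = 73.74°  →  invalid

δ = 120.39°, invalid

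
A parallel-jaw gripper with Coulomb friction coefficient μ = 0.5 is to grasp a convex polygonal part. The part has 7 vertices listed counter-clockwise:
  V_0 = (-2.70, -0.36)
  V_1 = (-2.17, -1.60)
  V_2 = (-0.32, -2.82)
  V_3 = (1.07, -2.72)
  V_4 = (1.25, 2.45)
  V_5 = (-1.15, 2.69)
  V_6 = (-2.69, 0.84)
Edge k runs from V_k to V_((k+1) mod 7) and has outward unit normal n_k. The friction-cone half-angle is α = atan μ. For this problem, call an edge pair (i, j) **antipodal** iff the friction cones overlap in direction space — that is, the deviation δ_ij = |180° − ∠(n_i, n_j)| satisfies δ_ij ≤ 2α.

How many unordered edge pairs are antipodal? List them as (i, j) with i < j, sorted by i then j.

count = 6; pairs: (0,3), (1,4), (2,4), (2,5), (3,5), (3,6)

α = atan 0.5 = 26.57°;  2α = 53.13°
n_0 = (-0.9195, -0.3930)
n_1 = (-0.5505, -0.8348)
n_2 = (+0.0718, -0.9974)
n_3 = (+0.9994, -0.0348)
n_4 = (+0.0995, +0.9950)
n_5 = (-0.7686, +0.6398)
n_6 = (-1.0000, +0.0083)
  (0,1): δ = 146.55°  ·
  (0,2): δ = 109.03°  ·
  (0,3): δ = 25.14°  ✓
  (0,4): δ = 61.15°  ·
  (0,5): δ = 117.08°  ·
  (0,6): δ = 156.38°  ·
  (1,2): δ = 142.48°  ·
  (1,3): δ = 58.59°  ·
  (1,4): δ = 27.69°  ✓
  (1,5): δ = 83.63°  ·
  (1,6): δ = 122.93°  ·
  (2,3): δ = 96.11°  ·
  (2,4): δ = 9.83°  ✓
  (2,5): δ = 46.11°  ✓
  (2,6): δ = 85.41°  ·
  (3,4): δ = 93.72°  ·
  (3,5): δ = 37.78°  ✓
  (3,6): δ = 1.52°  ✓
  (4,5): δ = 124.06°  ·
  (4,6): δ = 84.77°  ·
  (5,6): δ = 140.70°  ·
antipodal pairs: 6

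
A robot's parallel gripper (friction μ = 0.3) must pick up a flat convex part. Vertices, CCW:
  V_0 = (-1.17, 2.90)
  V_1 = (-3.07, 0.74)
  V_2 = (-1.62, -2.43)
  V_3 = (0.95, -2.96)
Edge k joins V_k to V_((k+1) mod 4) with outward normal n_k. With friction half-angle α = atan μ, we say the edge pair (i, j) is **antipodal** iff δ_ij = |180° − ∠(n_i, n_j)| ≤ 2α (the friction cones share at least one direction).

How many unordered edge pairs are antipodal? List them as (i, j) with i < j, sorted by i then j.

count = 1; pairs: (1,3)

α = atan 0.3 = 16.70°;  2α = 33.40°
n_0 = (-0.7509, +0.6605)
n_1 = (-0.9094, -0.4160)
n_2 = (-0.2020, -0.9794)
n_3 = (+0.9404, +0.3402)
  (0,1): δ = 114.08°  ·
  (0,2): δ = 60.32°  ·
  (0,3): δ = 61.22°  ·
  (1,2): δ = 126.23°  ·
  (1,3): δ = 4.69°  ✓
  (2,3): δ = 58.46°  ·
antipodal pairs: 1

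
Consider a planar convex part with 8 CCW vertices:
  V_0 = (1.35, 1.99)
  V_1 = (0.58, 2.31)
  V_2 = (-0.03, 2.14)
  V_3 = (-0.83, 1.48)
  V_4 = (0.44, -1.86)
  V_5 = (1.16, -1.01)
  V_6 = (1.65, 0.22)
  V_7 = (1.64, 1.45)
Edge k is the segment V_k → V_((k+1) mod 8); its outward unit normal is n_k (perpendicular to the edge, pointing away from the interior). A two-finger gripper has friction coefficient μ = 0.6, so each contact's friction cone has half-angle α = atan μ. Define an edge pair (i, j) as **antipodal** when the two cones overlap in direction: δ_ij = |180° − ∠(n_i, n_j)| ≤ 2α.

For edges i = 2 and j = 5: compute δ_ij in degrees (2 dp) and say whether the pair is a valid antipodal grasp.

δ = 28.76°, valid

α = atan 0.6 = 30.96°;  2α = 61.93°
edge 2: e_2 = (-0.80, -0.66);  n_2 = (-0.6364, +0.7714)
edge 5: e_5 = (+0.49, +1.23);  n_5 = (+0.9290, -0.3701)
∠(n_2, n_5) = 151.24°
δ = |180° − 151.24°| = 28.76°
28.76° ≤ 2α = 61.93°  →  valid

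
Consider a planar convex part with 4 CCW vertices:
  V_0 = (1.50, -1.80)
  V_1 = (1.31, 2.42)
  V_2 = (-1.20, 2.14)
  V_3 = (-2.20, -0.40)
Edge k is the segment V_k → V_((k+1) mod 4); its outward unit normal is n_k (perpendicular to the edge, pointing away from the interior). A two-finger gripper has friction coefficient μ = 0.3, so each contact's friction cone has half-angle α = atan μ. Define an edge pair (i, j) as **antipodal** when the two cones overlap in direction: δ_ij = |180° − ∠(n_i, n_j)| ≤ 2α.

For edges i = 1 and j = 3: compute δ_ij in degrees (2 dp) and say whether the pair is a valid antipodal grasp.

δ = 27.09°, valid

α = atan 0.3 = 16.70°;  2α = 33.40°
edge 1: e_1 = (-2.51, -0.28);  n_1 = (-0.1109, +0.9938)
edge 3: e_3 = (+3.70, -1.40);  n_3 = (-0.3539, -0.9353)
∠(n_1, n_3) = 152.91°
δ = |180° − 152.91°| = 27.09°
27.09° ≤ 2α = 33.40°  →  valid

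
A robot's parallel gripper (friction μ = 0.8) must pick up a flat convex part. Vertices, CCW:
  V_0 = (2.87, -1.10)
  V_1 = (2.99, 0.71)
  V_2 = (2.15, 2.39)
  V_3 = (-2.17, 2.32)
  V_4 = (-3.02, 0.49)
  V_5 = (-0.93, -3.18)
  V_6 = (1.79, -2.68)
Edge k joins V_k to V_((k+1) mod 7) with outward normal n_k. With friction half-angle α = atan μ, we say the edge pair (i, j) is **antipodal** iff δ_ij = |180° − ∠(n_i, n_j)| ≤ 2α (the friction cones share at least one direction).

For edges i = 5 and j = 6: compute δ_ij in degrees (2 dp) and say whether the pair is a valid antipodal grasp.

α = atan 0.8 = 38.66°;  2α = 77.32°
edge 5: e_5 = (+2.72, +0.50);  n_5 = (+0.1808, -0.9835)
edge 6: e_6 = (+1.08, +1.58);  n_6 = (+0.8256, -0.5643)
∠(n_5, n_6) = 45.23°
δ = |180° − 45.23°| = 134.77°
134.77° > 2α = 77.32°  →  invalid

δ = 134.77°, invalid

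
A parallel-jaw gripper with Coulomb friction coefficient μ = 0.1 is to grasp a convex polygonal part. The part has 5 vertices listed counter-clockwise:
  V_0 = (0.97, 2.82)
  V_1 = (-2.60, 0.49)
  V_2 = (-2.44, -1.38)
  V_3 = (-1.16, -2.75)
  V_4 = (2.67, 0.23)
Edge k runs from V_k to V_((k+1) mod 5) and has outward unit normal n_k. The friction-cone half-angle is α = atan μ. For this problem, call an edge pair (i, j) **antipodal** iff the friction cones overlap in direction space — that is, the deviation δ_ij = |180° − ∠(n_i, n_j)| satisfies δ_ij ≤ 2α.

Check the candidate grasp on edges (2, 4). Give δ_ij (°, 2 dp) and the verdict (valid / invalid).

δ = 9.78°, valid

α = atan 0.1 = 5.71°;  2α = 11.42°
edge 2: e_2 = (+1.28, -1.37);  n_2 = (-0.7307, -0.6827)
edge 4: e_4 = (-1.70, +2.59);  n_4 = (+0.8360, +0.5487)
∠(n_2, n_4) = 170.22°
δ = |180° − 170.22°| = 9.78°
9.78° ≤ 2α = 11.42°  →  valid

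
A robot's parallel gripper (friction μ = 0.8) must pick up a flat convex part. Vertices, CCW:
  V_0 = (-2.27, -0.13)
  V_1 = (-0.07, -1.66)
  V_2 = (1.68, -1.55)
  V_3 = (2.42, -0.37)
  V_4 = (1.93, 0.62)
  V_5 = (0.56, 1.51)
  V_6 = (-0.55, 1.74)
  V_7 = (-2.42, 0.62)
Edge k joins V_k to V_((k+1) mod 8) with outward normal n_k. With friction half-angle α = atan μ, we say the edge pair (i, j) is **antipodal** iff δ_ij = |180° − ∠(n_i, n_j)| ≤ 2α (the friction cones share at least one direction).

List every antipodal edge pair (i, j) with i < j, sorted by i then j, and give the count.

α = atan 0.8 = 38.66°;  2α = 77.32°
n_0 = (-0.5710, -0.8210)
n_1 = (+0.0627, -0.9980)
n_2 = (+0.8472, -0.5313)
n_3 = (+0.8962, +0.4436)
n_4 = (+0.5448, +0.8386)
n_5 = (+0.2029, +0.9792)
n_6 = (-0.5138, +0.8579)
n_7 = (-0.9806, -0.1961)
  (0,1): δ = 141.59°  ·
  (0,2): δ = 87.28°  ·
  (0,3): δ = 28.85°  ✓
  (0,4): δ = 1.81°  ✓
  (0,5): δ = 23.11°  ✓
  (0,6): δ = 65.74°  ✓
  (0,7): δ = 136.13°  ·
  (1,2): δ = 125.69°  ·
  (1,3): δ = 67.26°  ✓
  (1,4): δ = 36.61°  ✓
  (1,5): δ = 15.30°  ✓
  (1,6): δ = 27.32°  ✓
  (1,7): δ = 97.71°  ·
  (2,3): δ = 121.57°  ·
  (2,4): δ = 90.92°  ·
  (2,5): δ = 69.61°  ✓
  (2,6): δ = 26.99°  ✓
  (2,7): δ = 43.40°  ✓
  (3,4): δ = 149.34°  ·
  (3,5): δ = 128.04°  ·
  (3,6): δ = 85.41°  ·
  (3,7): δ = 15.02°  ✓
  (4,5): δ = 158.70°  ·
  (4,6): δ = 116.07°  ·
  (4,7): δ = 45.68°  ✓
  (5,6): δ = 137.37°  ·
  (5,7): δ = 66.98°  ✓
  (6,7): δ = 109.61°  ·
antipodal pairs: 14

count = 14; pairs: (0,3), (0,4), (0,5), (0,6), (1,3), (1,4), (1,5), (1,6), (2,5), (2,6), (2,7), (3,7), (4,7), (5,7)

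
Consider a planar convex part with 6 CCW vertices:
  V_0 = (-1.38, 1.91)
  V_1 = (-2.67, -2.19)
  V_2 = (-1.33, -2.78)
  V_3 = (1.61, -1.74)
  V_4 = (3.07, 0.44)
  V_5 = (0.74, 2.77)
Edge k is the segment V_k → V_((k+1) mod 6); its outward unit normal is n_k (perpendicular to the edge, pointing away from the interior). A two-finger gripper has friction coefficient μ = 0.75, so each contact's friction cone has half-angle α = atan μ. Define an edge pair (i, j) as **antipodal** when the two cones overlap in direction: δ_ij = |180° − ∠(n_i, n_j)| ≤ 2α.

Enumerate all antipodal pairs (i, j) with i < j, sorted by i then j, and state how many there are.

α = atan 0.75 = 36.87°;  2α = 73.74°
n_0 = (-0.9539, +0.3001)
n_1 = (-0.4030, -0.9152)
n_2 = (+0.3335, -0.9428)
n_3 = (+0.8309, -0.5565)
n_4 = (+0.7071, +0.7071)
n_5 = (-0.3759, +0.9267)
  (0,1): δ = 96.30°  ·
  (0,2): δ = 53.05°  ✓
  (0,3): δ = 16.35°  ✓
  (0,4): δ = 62.47°  ✓
  (0,5): δ = 129.55°  ·
  (1,2): δ = 136.76°  ·
  (1,3): δ = 100.05°  ·
  (1,4): δ = 21.24°  ✓
  (1,5): δ = 45.84°  ✓
  (2,3): δ = 143.29°  ·
  (2,4): δ = 64.48°  ✓
  (2,5): δ = 2.60°  ✓
  (3,4): δ = 101.19°  ·
  (3,5): δ = 34.11°  ✓
  (4,5): δ = 112.92°  ·
antipodal pairs: 8

count = 8; pairs: (0,2), (0,3), (0,4), (1,4), (1,5), (2,4), (2,5), (3,5)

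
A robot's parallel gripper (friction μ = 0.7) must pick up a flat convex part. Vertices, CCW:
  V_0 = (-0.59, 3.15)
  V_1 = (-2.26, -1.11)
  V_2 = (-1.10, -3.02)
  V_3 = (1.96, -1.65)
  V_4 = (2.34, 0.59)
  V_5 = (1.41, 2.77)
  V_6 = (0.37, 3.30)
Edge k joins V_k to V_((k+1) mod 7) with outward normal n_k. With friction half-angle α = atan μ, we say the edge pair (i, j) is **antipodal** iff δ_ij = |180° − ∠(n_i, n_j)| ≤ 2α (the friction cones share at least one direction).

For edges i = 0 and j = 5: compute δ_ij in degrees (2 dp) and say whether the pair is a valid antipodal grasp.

α = atan 0.7 = 34.99°;  2α = 69.98°
edge 0: e_0 = (-1.67, -4.26);  n_0 = (-0.9310, +0.3650)
edge 5: e_5 = (-1.04, +0.53);  n_5 = (+0.4541, +0.8910)
∠(n_0, n_5) = 95.60°
δ = |180° − 95.60°| = 84.40°
84.40° > 2α = 69.98°  →  invalid

δ = 84.40°, invalid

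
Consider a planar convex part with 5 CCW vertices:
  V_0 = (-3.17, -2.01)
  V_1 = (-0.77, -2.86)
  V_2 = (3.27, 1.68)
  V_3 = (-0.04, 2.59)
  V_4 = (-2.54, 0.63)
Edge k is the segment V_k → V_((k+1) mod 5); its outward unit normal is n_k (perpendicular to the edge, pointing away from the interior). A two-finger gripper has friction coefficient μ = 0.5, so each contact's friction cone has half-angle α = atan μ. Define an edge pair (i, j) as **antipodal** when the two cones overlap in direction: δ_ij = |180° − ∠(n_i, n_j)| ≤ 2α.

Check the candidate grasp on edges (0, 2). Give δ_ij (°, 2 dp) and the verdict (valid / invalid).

α = atan 0.5 = 26.57°;  2α = 53.13°
edge 0: e_0 = (+2.40, -0.85);  n_0 = (-0.3338, -0.9426)
edge 2: e_2 = (-3.31, +0.91);  n_2 = (+0.2651, +0.9642)
∠(n_0, n_2) = 175.87°
δ = |180° − 175.87°| = 4.13°
4.13° ≤ 2α = 53.13°  →  valid

δ = 4.13°, valid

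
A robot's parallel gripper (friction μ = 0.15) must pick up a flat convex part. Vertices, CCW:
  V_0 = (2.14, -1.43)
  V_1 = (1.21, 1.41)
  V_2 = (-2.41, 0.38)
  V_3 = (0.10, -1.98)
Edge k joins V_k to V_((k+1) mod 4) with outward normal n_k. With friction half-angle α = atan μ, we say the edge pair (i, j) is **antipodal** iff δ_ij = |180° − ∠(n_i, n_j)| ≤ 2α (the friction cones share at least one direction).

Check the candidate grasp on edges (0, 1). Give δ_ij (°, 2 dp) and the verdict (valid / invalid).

α = atan 0.15 = 8.53°;  2α = 17.06°
edge 0: e_0 = (-0.93, +2.84);  n_0 = (+0.9503, +0.3112)
edge 1: e_1 = (-3.62, -1.03);  n_1 = (-0.2737, +0.9618)
∠(n_0, n_1) = 87.75°
δ = |180° − 87.75°| = 92.25°
92.25° > 2α = 17.06°  →  invalid

δ = 92.25°, invalid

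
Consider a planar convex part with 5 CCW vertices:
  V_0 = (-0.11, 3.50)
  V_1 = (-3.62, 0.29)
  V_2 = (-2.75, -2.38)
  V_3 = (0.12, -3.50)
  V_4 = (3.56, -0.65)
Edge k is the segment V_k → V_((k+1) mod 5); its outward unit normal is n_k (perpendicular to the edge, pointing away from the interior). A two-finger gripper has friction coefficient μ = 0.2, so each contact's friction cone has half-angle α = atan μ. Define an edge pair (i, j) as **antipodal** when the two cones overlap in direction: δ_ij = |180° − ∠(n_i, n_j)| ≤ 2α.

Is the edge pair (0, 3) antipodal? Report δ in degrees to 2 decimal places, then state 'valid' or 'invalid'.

δ = 2.80°, valid

α = atan 0.2 = 11.31°;  2α = 22.62°
edge 0: e_0 = (-3.51, -3.21);  n_0 = (-0.6749, +0.7379)
edge 3: e_3 = (+3.44, +2.85);  n_3 = (+0.6380, -0.7701)
∠(n_0, n_3) = 177.20°
δ = |180° − 177.20°| = 2.80°
2.80° ≤ 2α = 22.62°  →  valid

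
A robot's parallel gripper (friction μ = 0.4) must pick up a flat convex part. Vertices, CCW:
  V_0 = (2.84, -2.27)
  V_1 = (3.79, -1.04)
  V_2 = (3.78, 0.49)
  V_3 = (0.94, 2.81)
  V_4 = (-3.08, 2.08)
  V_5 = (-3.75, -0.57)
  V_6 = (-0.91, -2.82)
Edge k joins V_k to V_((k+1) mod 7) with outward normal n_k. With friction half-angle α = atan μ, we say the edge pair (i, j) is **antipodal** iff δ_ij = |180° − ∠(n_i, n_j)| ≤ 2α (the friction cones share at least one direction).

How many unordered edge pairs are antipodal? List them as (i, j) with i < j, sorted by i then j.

count = 5; pairs: (0,3), (0,4), (1,4), (2,5), (3,6)

α = atan 0.4 = 21.80°;  2α = 43.60°
n_0 = (+0.7914, -0.6113)
n_1 = (+1.0000, +0.0065)
n_2 = (+0.6326, +0.7744)
n_3 = (-0.1787, +0.9839)
n_4 = (-0.9695, +0.2451)
n_5 = (-0.6210, -0.7838)
n_6 = (+0.1451, -0.9894)
  (0,1): δ = 141.94°  ·
  (0,2): δ = 91.56°  ·
  (0,3): δ = 42.03°  ✓
  (0,4): δ = 23.49°  ✓
  (0,5): δ = 89.29°  ·
  (0,6): δ = 136.02°  ·
  (1,2): δ = 129.62°  ·
  (1,3): δ = 80.08°  ·
  (1,4): δ = 14.56°  ✓
  (1,5): δ = 51.24°  ·
  (1,6): δ = 97.97°  ·
  (2,3): δ = 130.46°  ·
  (2,4): δ = 64.94°  ·
  (2,5): δ = 0.86°  ✓
  (2,6): δ = 47.59°  ·
  (3,4): δ = 114.48°  ·
  (3,5): δ = 48.68°  ·
  (3,6): δ = 1.95°  ✓
  (4,5): δ = 114.20°  ·
  (4,6): δ = 67.47°  ·
  (5,6): δ = 133.27°  ·
antipodal pairs: 5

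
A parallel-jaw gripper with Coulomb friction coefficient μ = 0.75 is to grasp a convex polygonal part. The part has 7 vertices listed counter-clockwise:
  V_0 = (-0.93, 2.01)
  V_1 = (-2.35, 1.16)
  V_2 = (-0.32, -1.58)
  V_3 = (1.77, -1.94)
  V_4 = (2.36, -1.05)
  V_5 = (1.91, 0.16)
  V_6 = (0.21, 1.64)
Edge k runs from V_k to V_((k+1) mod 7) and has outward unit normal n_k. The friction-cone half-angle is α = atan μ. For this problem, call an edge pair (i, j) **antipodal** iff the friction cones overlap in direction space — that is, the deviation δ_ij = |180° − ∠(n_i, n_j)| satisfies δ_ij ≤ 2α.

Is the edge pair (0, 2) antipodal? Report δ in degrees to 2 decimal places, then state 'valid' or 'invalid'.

δ = 40.68°, valid

α = atan 0.75 = 36.87°;  2α = 73.74°
edge 0: e_0 = (-1.42, -0.85);  n_0 = (-0.5136, +0.8580)
edge 2: e_2 = (+2.09, -0.36);  n_2 = (-0.1697, -0.9855)
∠(n_0, n_2) = 139.32°
δ = |180° − 139.32°| = 40.68°
40.68° ≤ 2α = 73.74°  →  valid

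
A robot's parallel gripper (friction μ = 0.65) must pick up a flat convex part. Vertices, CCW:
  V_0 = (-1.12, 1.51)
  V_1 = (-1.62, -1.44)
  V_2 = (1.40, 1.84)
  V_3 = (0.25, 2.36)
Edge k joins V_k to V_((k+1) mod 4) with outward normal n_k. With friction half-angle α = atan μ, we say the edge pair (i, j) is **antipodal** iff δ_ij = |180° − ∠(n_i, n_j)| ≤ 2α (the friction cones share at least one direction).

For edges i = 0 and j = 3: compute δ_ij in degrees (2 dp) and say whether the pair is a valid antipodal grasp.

δ = 131.44°, invalid

α = atan 0.65 = 33.02°;  2α = 66.05°
edge 0: e_0 = (-0.50, -2.95);  n_0 = (-0.9859, +0.1671)
edge 3: e_3 = (-1.37, -0.85);  n_3 = (-0.5272, +0.8497)
∠(n_0, n_3) = 48.56°
δ = |180° − 48.56°| = 131.44°
131.44° > 2α = 66.05°  →  invalid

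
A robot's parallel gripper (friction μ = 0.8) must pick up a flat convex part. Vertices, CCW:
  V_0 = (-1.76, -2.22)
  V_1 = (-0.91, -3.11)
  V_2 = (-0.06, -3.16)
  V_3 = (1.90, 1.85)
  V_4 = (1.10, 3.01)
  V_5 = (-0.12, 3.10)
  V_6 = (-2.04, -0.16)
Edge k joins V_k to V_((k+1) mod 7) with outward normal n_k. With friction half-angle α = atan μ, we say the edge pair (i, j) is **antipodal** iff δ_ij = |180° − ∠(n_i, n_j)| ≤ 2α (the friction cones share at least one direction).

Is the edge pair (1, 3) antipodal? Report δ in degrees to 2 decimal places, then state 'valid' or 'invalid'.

δ = 52.04°, valid

α = atan 0.8 = 38.66°;  2α = 77.32°
edge 1: e_1 = (+0.85, -0.05);  n_1 = (-0.0587, -0.9983)
edge 3: e_3 = (-0.80, +1.16);  n_3 = (+0.8232, +0.5677)
∠(n_1, n_3) = 127.96°
δ = |180° − 127.96°| = 52.04°
52.04° ≤ 2α = 77.32°  →  valid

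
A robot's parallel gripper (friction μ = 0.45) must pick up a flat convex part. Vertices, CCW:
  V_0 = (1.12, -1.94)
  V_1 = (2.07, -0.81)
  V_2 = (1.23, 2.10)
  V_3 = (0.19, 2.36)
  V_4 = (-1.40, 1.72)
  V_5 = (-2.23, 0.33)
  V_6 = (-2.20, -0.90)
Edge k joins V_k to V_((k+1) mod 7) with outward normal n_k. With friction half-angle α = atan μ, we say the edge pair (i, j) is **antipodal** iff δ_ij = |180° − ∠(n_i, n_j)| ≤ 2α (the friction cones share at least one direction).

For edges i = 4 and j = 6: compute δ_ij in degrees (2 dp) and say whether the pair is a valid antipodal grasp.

α = atan 0.45 = 24.23°;  2α = 48.46°
edge 4: e_4 = (-0.83, -1.39);  n_4 = (-0.8586, +0.5127)
edge 6: e_6 = (+3.32, -1.04);  n_6 = (-0.2989, -0.9543)
∠(n_4, n_6) = 103.45°
δ = |180° − 103.45°| = 76.55°
76.55° > 2α = 48.46°  →  invalid

δ = 76.55°, invalid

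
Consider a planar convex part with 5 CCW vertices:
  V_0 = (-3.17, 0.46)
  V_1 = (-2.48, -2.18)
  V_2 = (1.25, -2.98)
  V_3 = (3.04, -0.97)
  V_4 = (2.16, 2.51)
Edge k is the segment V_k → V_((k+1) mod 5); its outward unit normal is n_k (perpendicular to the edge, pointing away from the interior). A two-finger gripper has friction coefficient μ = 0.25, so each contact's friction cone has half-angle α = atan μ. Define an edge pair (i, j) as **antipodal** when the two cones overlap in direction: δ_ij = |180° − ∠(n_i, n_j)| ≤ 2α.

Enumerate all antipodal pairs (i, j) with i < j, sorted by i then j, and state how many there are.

count = 2; pairs: (0,3), (2,4)

α = atan 0.25 = 14.04°;  2α = 28.07°
n_0 = (-0.9675, -0.2529)
n_1 = (-0.2097, -0.9778)
n_2 = (+0.7468, -0.6651)
n_3 = (+0.9695, +0.2452)
n_4 = (-0.3590, +0.9333)
  (0,1): δ = 116.75°  ·
  (0,2): δ = 56.33°  ·
  (0,3): δ = 0.46°  ✓
  (0,4): δ = 96.39°  ·
  (1,2): δ = 119.58°  ·
  (1,3): δ = 63.70°  ·
  (1,4): δ = 33.14°  ·
  (2,3): δ = 124.12°  ·
  (2,4): δ = 27.28°  ✓
  (3,4): δ = 83.15°  ·
antipodal pairs: 2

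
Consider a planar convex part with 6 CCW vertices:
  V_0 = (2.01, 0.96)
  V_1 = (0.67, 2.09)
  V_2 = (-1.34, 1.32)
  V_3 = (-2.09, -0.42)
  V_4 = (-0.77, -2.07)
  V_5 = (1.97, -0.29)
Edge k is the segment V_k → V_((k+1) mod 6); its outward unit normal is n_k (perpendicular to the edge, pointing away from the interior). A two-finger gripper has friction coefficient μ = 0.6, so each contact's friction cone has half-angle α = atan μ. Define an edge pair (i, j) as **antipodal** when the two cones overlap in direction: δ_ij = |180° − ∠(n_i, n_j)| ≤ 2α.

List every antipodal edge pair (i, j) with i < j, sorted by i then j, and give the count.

count = 5; pairs: (0,3), (1,4), (2,4), (2,5), (3,5)

α = atan 0.6 = 30.96°;  2α = 61.93°
n_0 = (+0.6447, +0.7645)
n_1 = (-0.3577, +0.9338)
n_2 = (-0.9183, +0.3958)
n_3 = (-0.7809, -0.6247)
n_4 = (+0.5448, -0.8386)
n_5 = (+0.9995, -0.0320)
  (0,1): δ = 118.90°  ·
  (0,2): δ = 73.18°  ·
  (0,3): δ = 11.20°  ✓
  (0,4): δ = 73.15°  ·
  (0,5): δ = 128.31°  ·
  (1,2): δ = 134.28°  ·
  (1,3): δ = 72.30°  ·
  (1,4): δ = 12.05°  ✓
  (1,5): δ = 67.21°  ·
  (2,3): δ = 118.02°  ·
  (2,4): δ = 33.67°  ✓
  (2,5): δ = 21.48°  ✓
  (3,4): δ = 95.65°  ·
  (3,5): δ = 40.49°  ✓
  (4,5): δ = 124.84°  ·
antipodal pairs: 5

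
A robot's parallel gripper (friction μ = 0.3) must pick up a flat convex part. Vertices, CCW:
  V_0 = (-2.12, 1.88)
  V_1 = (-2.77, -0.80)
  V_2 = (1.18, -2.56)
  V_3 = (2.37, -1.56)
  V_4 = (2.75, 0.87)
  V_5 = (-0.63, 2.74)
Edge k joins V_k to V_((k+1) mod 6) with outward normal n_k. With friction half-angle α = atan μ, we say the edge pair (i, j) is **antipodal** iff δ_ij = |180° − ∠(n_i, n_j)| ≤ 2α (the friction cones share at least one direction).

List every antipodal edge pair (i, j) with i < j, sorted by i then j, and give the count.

count = 3; pairs: (0,3), (1,4), (2,5)

α = atan 0.3 = 16.70°;  2α = 33.40°
n_0 = (-0.9718, +0.2357)
n_1 = (-0.4070, -0.9134)
n_2 = (+0.6433, -0.7656)
n_3 = (+0.9880, -0.1545)
n_4 = (+0.4841, +0.8750)
n_5 = (-0.4999, +0.8661)
  (0,1): δ = 100.38°  ·
  (0,2): δ = 36.33°  ·
  (0,3): δ = 4.75°  ✓
  (0,4): δ = 74.68°  ·
  (0,5): δ = 133.63°  ·
  (1,2): δ = 115.94°  ·
  (1,3): δ = 74.87°  ·
  (1,4): δ = 4.94°  ✓
  (1,5): δ = 54.01°  ·
  (2,3): δ = 138.93°  ·
  (2,4): δ = 69.00°  ·
  (2,5): δ = 10.05°  ✓
  (3,4): δ = 110.07°  ·
  (3,5): δ = 51.12°  ·
  (4,5): δ = 121.05°  ·
antipodal pairs: 3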